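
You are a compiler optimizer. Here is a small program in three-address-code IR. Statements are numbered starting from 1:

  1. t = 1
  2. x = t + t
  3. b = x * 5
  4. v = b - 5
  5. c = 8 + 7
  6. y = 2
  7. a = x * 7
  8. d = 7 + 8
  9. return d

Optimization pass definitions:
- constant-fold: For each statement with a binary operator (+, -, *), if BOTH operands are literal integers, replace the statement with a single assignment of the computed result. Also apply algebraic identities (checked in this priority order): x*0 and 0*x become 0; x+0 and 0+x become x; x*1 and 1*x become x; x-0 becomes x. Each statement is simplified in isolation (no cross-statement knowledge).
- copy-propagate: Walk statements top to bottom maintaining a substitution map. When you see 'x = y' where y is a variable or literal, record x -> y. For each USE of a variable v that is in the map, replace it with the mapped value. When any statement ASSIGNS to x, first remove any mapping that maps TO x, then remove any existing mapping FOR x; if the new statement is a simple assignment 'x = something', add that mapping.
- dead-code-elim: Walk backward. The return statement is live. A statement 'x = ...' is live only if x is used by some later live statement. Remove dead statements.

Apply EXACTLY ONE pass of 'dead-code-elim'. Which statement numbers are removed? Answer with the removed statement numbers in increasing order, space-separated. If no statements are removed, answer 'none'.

Backward liveness scan:
Stmt 1 't = 1': DEAD (t not in live set [])
Stmt 2 'x = t + t': DEAD (x not in live set [])
Stmt 3 'b = x * 5': DEAD (b not in live set [])
Stmt 4 'v = b - 5': DEAD (v not in live set [])
Stmt 5 'c = 8 + 7': DEAD (c not in live set [])
Stmt 6 'y = 2': DEAD (y not in live set [])
Stmt 7 'a = x * 7': DEAD (a not in live set [])
Stmt 8 'd = 7 + 8': KEEP (d is live); live-in = []
Stmt 9 'return d': KEEP (return); live-in = ['d']
Removed statement numbers: [1, 2, 3, 4, 5, 6, 7]
Surviving IR:
  d = 7 + 8
  return d

Answer: 1 2 3 4 5 6 7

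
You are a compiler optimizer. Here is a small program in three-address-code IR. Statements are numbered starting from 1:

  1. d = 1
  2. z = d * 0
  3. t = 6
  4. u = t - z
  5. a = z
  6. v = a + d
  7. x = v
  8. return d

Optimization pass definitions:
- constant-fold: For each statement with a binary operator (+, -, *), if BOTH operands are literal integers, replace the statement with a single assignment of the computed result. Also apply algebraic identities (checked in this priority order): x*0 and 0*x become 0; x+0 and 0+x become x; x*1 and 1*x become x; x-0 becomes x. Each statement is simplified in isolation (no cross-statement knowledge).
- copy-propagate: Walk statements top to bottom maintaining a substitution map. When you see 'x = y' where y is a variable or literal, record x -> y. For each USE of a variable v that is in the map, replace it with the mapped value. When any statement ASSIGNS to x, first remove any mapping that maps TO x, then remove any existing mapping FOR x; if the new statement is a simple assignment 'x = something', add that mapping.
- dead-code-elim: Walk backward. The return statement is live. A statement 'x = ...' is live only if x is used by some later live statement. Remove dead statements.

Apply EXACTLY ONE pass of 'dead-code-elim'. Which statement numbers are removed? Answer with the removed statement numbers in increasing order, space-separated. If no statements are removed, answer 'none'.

Backward liveness scan:
Stmt 1 'd = 1': KEEP (d is live); live-in = []
Stmt 2 'z = d * 0': DEAD (z not in live set ['d'])
Stmt 3 't = 6': DEAD (t not in live set ['d'])
Stmt 4 'u = t - z': DEAD (u not in live set ['d'])
Stmt 5 'a = z': DEAD (a not in live set ['d'])
Stmt 6 'v = a + d': DEAD (v not in live set ['d'])
Stmt 7 'x = v': DEAD (x not in live set ['d'])
Stmt 8 'return d': KEEP (return); live-in = ['d']
Removed statement numbers: [2, 3, 4, 5, 6, 7]
Surviving IR:
  d = 1
  return d

Answer: 2 3 4 5 6 7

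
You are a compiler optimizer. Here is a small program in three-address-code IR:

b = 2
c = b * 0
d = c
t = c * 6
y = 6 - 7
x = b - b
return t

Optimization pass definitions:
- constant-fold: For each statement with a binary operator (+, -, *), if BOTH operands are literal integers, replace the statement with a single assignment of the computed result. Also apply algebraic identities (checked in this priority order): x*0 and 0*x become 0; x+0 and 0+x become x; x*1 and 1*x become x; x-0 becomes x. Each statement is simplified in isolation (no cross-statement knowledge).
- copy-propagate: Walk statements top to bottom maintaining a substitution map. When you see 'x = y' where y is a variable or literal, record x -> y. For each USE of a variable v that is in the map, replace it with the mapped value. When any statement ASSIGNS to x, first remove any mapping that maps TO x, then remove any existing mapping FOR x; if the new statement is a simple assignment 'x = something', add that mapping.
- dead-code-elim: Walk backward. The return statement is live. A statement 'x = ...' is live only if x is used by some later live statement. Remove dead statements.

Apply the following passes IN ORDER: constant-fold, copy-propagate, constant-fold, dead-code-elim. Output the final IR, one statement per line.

Answer: t = 0
return t

Derivation:
Initial IR:
  b = 2
  c = b * 0
  d = c
  t = c * 6
  y = 6 - 7
  x = b - b
  return t
After constant-fold (7 stmts):
  b = 2
  c = 0
  d = c
  t = c * 6
  y = -1
  x = b - b
  return t
After copy-propagate (7 stmts):
  b = 2
  c = 0
  d = 0
  t = 0 * 6
  y = -1
  x = 2 - 2
  return t
After constant-fold (7 stmts):
  b = 2
  c = 0
  d = 0
  t = 0
  y = -1
  x = 0
  return t
After dead-code-elim (2 stmts):
  t = 0
  return t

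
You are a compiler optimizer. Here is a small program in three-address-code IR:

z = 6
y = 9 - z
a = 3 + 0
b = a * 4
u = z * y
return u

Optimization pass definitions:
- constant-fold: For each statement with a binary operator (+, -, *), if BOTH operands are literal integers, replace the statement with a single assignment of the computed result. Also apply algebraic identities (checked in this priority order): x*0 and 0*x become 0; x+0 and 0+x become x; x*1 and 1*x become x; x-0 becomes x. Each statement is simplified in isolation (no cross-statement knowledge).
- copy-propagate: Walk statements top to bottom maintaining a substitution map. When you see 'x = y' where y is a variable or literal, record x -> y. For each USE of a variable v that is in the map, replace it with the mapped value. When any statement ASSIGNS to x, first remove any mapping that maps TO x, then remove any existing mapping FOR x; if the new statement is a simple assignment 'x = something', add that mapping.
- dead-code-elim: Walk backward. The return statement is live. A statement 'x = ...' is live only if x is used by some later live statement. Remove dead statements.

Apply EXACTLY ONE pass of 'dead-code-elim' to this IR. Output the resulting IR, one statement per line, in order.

Answer: z = 6
y = 9 - z
u = z * y
return u

Derivation:
Applying dead-code-elim statement-by-statement:
  [6] return u  -> KEEP (return); live=['u']
  [5] u = z * y  -> KEEP; live=['y', 'z']
  [4] b = a * 4  -> DEAD (b not live)
  [3] a = 3 + 0  -> DEAD (a not live)
  [2] y = 9 - z  -> KEEP; live=['z']
  [1] z = 6  -> KEEP; live=[]
Result (4 stmts):
  z = 6
  y = 9 - z
  u = z * y
  return u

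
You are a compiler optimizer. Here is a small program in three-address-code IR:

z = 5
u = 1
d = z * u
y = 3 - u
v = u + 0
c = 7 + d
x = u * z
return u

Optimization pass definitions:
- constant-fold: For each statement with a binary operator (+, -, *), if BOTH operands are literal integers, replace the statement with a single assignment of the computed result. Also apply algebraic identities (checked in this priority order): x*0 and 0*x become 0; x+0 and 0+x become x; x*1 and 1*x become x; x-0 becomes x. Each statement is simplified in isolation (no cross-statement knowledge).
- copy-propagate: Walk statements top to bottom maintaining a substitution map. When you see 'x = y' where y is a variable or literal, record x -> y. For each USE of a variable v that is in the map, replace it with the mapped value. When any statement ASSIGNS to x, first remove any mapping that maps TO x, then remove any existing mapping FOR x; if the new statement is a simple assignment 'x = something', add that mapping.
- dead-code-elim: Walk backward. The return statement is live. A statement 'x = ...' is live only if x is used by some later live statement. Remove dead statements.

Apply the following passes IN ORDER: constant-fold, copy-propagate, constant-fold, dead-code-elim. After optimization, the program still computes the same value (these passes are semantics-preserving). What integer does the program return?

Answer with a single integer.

Answer: 1

Derivation:
Initial IR:
  z = 5
  u = 1
  d = z * u
  y = 3 - u
  v = u + 0
  c = 7 + d
  x = u * z
  return u
After constant-fold (8 stmts):
  z = 5
  u = 1
  d = z * u
  y = 3 - u
  v = u
  c = 7 + d
  x = u * z
  return u
After copy-propagate (8 stmts):
  z = 5
  u = 1
  d = 5 * 1
  y = 3 - 1
  v = 1
  c = 7 + d
  x = 1 * 5
  return 1
After constant-fold (8 stmts):
  z = 5
  u = 1
  d = 5
  y = 2
  v = 1
  c = 7 + d
  x = 5
  return 1
After dead-code-elim (1 stmts):
  return 1
Evaluate:
  z = 5  =>  z = 5
  u = 1  =>  u = 1
  d = z * u  =>  d = 5
  y = 3 - u  =>  y = 2
  v = u + 0  =>  v = 1
  c = 7 + d  =>  c = 12
  x = u * z  =>  x = 5
  return u = 1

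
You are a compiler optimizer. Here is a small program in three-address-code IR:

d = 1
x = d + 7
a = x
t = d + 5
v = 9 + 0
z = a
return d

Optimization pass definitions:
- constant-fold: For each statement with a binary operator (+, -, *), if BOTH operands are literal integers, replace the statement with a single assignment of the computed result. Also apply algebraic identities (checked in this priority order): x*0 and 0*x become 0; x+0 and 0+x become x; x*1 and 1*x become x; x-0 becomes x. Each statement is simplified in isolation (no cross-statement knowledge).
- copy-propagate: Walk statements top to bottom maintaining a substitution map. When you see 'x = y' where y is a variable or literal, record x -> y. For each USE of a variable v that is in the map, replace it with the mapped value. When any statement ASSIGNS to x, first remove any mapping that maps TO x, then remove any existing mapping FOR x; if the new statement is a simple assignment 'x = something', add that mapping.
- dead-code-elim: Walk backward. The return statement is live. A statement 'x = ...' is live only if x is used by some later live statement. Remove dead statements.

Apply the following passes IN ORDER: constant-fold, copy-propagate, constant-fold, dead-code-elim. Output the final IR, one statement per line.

Answer: return 1

Derivation:
Initial IR:
  d = 1
  x = d + 7
  a = x
  t = d + 5
  v = 9 + 0
  z = a
  return d
After constant-fold (7 stmts):
  d = 1
  x = d + 7
  a = x
  t = d + 5
  v = 9
  z = a
  return d
After copy-propagate (7 stmts):
  d = 1
  x = 1 + 7
  a = x
  t = 1 + 5
  v = 9
  z = x
  return 1
After constant-fold (7 stmts):
  d = 1
  x = 8
  a = x
  t = 6
  v = 9
  z = x
  return 1
After dead-code-elim (1 stmts):
  return 1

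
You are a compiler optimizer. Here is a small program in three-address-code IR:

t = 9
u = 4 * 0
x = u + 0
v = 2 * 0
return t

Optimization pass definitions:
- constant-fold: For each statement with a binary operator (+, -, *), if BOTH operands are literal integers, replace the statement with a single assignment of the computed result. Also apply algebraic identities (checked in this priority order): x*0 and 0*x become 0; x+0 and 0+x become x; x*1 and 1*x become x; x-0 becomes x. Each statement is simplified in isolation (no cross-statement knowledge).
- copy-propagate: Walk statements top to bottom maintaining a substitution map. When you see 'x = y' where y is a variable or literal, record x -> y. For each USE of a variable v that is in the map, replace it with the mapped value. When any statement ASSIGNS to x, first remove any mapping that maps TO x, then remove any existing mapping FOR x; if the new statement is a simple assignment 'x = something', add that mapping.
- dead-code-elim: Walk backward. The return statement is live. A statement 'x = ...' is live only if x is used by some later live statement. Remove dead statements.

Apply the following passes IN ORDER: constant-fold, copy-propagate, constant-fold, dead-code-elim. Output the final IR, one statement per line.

Initial IR:
  t = 9
  u = 4 * 0
  x = u + 0
  v = 2 * 0
  return t
After constant-fold (5 stmts):
  t = 9
  u = 0
  x = u
  v = 0
  return t
After copy-propagate (5 stmts):
  t = 9
  u = 0
  x = 0
  v = 0
  return 9
After constant-fold (5 stmts):
  t = 9
  u = 0
  x = 0
  v = 0
  return 9
After dead-code-elim (1 stmts):
  return 9

Answer: return 9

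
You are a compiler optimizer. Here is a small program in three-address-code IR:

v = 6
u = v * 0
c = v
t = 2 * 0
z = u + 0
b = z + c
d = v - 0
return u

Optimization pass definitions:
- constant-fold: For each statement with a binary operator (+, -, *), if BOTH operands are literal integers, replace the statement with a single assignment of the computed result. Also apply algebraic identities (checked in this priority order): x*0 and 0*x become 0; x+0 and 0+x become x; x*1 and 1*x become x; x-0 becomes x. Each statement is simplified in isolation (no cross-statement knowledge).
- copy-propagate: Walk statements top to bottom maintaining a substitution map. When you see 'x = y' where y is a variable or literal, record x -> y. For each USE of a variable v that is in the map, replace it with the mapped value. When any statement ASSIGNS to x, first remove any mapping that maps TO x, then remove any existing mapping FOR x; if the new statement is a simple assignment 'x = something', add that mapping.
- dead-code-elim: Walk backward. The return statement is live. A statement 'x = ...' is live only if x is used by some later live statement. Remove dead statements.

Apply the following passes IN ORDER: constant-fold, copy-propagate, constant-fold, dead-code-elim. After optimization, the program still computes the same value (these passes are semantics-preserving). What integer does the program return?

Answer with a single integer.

Answer: 0

Derivation:
Initial IR:
  v = 6
  u = v * 0
  c = v
  t = 2 * 0
  z = u + 0
  b = z + c
  d = v - 0
  return u
After constant-fold (8 stmts):
  v = 6
  u = 0
  c = v
  t = 0
  z = u
  b = z + c
  d = v
  return u
After copy-propagate (8 stmts):
  v = 6
  u = 0
  c = 6
  t = 0
  z = 0
  b = 0 + 6
  d = 6
  return 0
After constant-fold (8 stmts):
  v = 6
  u = 0
  c = 6
  t = 0
  z = 0
  b = 6
  d = 6
  return 0
After dead-code-elim (1 stmts):
  return 0
Evaluate:
  v = 6  =>  v = 6
  u = v * 0  =>  u = 0
  c = v  =>  c = 6
  t = 2 * 0  =>  t = 0
  z = u + 0  =>  z = 0
  b = z + c  =>  b = 6
  d = v - 0  =>  d = 6
  return u = 0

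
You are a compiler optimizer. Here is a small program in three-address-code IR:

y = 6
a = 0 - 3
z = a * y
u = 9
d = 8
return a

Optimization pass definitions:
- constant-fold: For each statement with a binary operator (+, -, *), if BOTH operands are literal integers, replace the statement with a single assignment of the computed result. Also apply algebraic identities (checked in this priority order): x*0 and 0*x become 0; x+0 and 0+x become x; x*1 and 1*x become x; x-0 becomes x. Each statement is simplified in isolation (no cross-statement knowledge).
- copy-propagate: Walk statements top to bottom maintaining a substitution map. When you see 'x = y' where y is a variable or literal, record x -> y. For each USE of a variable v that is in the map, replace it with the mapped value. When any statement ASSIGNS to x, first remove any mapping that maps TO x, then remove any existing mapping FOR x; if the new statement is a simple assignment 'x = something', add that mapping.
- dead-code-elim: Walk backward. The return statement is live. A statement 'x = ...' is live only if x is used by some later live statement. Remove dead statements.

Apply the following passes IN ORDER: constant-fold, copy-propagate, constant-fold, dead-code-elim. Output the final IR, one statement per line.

Initial IR:
  y = 6
  a = 0 - 3
  z = a * y
  u = 9
  d = 8
  return a
After constant-fold (6 stmts):
  y = 6
  a = -3
  z = a * y
  u = 9
  d = 8
  return a
After copy-propagate (6 stmts):
  y = 6
  a = -3
  z = -3 * 6
  u = 9
  d = 8
  return -3
After constant-fold (6 stmts):
  y = 6
  a = -3
  z = -18
  u = 9
  d = 8
  return -3
After dead-code-elim (1 stmts):
  return -3

Answer: return -3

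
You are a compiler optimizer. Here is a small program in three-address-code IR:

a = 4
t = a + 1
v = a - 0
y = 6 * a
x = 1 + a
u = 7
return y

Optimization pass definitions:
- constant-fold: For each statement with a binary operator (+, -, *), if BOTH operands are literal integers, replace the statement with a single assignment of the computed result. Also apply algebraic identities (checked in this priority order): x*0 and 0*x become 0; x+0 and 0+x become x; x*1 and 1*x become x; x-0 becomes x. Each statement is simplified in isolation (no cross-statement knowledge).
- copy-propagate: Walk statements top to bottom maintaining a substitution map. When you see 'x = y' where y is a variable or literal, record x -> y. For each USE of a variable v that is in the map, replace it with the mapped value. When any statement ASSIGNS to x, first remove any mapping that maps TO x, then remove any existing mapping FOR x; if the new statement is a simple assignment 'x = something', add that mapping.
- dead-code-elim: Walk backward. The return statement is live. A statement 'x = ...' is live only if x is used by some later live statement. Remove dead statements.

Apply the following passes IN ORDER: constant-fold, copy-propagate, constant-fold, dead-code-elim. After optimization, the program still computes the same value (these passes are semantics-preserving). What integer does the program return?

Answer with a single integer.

Initial IR:
  a = 4
  t = a + 1
  v = a - 0
  y = 6 * a
  x = 1 + a
  u = 7
  return y
After constant-fold (7 stmts):
  a = 4
  t = a + 1
  v = a
  y = 6 * a
  x = 1 + a
  u = 7
  return y
After copy-propagate (7 stmts):
  a = 4
  t = 4 + 1
  v = 4
  y = 6 * 4
  x = 1 + 4
  u = 7
  return y
After constant-fold (7 stmts):
  a = 4
  t = 5
  v = 4
  y = 24
  x = 5
  u = 7
  return y
After dead-code-elim (2 stmts):
  y = 24
  return y
Evaluate:
  a = 4  =>  a = 4
  t = a + 1  =>  t = 5
  v = a - 0  =>  v = 4
  y = 6 * a  =>  y = 24
  x = 1 + a  =>  x = 5
  u = 7  =>  u = 7
  return y = 24

Answer: 24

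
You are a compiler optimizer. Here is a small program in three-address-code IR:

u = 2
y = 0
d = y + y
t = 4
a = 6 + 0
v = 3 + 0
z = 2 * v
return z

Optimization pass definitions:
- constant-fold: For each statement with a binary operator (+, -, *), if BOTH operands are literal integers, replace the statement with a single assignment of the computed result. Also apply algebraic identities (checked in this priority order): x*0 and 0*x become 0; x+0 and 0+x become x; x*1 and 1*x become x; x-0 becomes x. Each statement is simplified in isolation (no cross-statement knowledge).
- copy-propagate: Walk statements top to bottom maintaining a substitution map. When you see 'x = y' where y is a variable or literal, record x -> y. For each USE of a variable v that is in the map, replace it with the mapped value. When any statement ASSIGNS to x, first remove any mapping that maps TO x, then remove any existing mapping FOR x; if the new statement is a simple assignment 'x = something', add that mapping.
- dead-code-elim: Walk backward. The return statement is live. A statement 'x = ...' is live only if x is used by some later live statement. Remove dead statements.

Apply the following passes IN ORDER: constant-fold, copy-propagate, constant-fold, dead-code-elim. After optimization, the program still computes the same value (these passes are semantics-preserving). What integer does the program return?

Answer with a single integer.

Initial IR:
  u = 2
  y = 0
  d = y + y
  t = 4
  a = 6 + 0
  v = 3 + 0
  z = 2 * v
  return z
After constant-fold (8 stmts):
  u = 2
  y = 0
  d = y + y
  t = 4
  a = 6
  v = 3
  z = 2 * v
  return z
After copy-propagate (8 stmts):
  u = 2
  y = 0
  d = 0 + 0
  t = 4
  a = 6
  v = 3
  z = 2 * 3
  return z
After constant-fold (8 stmts):
  u = 2
  y = 0
  d = 0
  t = 4
  a = 6
  v = 3
  z = 6
  return z
After dead-code-elim (2 stmts):
  z = 6
  return z
Evaluate:
  u = 2  =>  u = 2
  y = 0  =>  y = 0
  d = y + y  =>  d = 0
  t = 4  =>  t = 4
  a = 6 + 0  =>  a = 6
  v = 3 + 0  =>  v = 3
  z = 2 * v  =>  z = 6
  return z = 6

Answer: 6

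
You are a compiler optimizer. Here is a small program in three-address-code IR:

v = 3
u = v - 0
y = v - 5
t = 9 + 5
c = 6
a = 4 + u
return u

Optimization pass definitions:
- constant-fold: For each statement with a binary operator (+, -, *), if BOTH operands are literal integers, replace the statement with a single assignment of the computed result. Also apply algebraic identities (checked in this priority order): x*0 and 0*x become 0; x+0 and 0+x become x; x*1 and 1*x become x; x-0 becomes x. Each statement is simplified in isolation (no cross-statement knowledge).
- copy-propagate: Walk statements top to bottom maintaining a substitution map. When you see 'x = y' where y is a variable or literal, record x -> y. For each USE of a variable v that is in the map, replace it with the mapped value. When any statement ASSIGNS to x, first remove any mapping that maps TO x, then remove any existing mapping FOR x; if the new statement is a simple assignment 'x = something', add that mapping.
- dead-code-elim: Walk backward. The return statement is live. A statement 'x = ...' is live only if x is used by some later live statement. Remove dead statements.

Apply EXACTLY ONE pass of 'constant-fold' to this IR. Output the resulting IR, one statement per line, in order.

Answer: v = 3
u = v
y = v - 5
t = 14
c = 6
a = 4 + u
return u

Derivation:
Applying constant-fold statement-by-statement:
  [1] v = 3  (unchanged)
  [2] u = v - 0  -> u = v
  [3] y = v - 5  (unchanged)
  [4] t = 9 + 5  -> t = 14
  [5] c = 6  (unchanged)
  [6] a = 4 + u  (unchanged)
  [7] return u  (unchanged)
Result (7 stmts):
  v = 3
  u = v
  y = v - 5
  t = 14
  c = 6
  a = 4 + u
  return u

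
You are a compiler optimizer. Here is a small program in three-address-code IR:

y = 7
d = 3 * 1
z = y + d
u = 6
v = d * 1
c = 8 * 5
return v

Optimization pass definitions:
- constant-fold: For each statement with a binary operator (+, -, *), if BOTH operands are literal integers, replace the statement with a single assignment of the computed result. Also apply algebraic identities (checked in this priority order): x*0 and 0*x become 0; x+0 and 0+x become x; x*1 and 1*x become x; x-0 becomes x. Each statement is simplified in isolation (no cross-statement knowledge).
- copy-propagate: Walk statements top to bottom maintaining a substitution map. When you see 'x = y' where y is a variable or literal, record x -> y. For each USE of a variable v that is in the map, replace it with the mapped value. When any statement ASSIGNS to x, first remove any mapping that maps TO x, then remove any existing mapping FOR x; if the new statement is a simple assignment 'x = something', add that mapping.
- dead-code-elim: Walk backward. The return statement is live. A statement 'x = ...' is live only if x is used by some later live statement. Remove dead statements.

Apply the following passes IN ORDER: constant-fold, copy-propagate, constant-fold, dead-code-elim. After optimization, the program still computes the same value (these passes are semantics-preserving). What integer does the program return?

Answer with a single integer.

Initial IR:
  y = 7
  d = 3 * 1
  z = y + d
  u = 6
  v = d * 1
  c = 8 * 5
  return v
After constant-fold (7 stmts):
  y = 7
  d = 3
  z = y + d
  u = 6
  v = d
  c = 40
  return v
After copy-propagate (7 stmts):
  y = 7
  d = 3
  z = 7 + 3
  u = 6
  v = 3
  c = 40
  return 3
After constant-fold (7 stmts):
  y = 7
  d = 3
  z = 10
  u = 6
  v = 3
  c = 40
  return 3
After dead-code-elim (1 stmts):
  return 3
Evaluate:
  y = 7  =>  y = 7
  d = 3 * 1  =>  d = 3
  z = y + d  =>  z = 10
  u = 6  =>  u = 6
  v = d * 1  =>  v = 3
  c = 8 * 5  =>  c = 40
  return v = 3

Answer: 3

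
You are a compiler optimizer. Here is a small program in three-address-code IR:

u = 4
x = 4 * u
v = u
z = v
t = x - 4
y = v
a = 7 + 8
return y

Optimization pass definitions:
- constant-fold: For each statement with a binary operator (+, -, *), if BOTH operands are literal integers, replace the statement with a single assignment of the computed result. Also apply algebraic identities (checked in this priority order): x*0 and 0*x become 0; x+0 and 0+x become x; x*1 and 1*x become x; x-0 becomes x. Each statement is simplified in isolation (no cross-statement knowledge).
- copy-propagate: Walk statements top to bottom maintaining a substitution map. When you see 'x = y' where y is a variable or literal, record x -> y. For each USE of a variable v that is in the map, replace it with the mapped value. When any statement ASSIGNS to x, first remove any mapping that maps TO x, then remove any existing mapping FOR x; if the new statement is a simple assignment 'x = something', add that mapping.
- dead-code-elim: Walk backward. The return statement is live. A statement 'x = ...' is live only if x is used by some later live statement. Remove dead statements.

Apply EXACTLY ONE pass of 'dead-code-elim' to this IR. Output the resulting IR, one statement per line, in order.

Answer: u = 4
v = u
y = v
return y

Derivation:
Applying dead-code-elim statement-by-statement:
  [8] return y  -> KEEP (return); live=['y']
  [7] a = 7 + 8  -> DEAD (a not live)
  [6] y = v  -> KEEP; live=['v']
  [5] t = x - 4  -> DEAD (t not live)
  [4] z = v  -> DEAD (z not live)
  [3] v = u  -> KEEP; live=['u']
  [2] x = 4 * u  -> DEAD (x not live)
  [1] u = 4  -> KEEP; live=[]
Result (4 stmts):
  u = 4
  v = u
  y = v
  return y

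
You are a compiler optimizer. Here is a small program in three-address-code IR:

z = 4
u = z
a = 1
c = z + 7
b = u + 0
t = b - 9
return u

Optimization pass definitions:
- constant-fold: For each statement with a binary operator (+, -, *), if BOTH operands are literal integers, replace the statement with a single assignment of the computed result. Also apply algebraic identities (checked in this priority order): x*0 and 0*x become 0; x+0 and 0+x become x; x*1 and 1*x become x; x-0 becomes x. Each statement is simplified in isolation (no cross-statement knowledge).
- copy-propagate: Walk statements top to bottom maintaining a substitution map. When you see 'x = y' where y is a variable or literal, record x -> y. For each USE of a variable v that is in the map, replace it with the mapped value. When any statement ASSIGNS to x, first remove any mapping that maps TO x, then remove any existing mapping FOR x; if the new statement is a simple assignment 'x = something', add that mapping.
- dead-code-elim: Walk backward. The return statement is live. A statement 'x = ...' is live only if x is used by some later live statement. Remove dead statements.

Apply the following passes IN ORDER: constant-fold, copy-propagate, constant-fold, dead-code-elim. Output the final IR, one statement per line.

Answer: return 4

Derivation:
Initial IR:
  z = 4
  u = z
  a = 1
  c = z + 7
  b = u + 0
  t = b - 9
  return u
After constant-fold (7 stmts):
  z = 4
  u = z
  a = 1
  c = z + 7
  b = u
  t = b - 9
  return u
After copy-propagate (7 stmts):
  z = 4
  u = 4
  a = 1
  c = 4 + 7
  b = 4
  t = 4 - 9
  return 4
After constant-fold (7 stmts):
  z = 4
  u = 4
  a = 1
  c = 11
  b = 4
  t = -5
  return 4
After dead-code-elim (1 stmts):
  return 4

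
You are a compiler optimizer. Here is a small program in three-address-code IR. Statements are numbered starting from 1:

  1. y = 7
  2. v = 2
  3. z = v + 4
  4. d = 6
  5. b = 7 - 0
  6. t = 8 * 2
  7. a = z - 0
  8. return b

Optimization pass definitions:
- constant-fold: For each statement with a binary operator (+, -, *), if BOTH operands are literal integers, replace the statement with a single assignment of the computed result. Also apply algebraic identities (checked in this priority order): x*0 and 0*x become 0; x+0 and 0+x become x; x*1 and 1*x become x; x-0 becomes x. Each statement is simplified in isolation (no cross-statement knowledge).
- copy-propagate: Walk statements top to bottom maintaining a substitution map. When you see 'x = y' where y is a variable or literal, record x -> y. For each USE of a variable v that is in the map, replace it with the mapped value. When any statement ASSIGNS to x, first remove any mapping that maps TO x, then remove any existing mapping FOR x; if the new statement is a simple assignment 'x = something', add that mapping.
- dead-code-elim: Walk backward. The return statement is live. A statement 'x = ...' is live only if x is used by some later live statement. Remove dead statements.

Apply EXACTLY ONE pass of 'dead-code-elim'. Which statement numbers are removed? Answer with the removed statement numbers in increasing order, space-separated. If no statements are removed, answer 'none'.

Answer: 1 2 3 4 6 7

Derivation:
Backward liveness scan:
Stmt 1 'y = 7': DEAD (y not in live set [])
Stmt 2 'v = 2': DEAD (v not in live set [])
Stmt 3 'z = v + 4': DEAD (z not in live set [])
Stmt 4 'd = 6': DEAD (d not in live set [])
Stmt 5 'b = 7 - 0': KEEP (b is live); live-in = []
Stmt 6 't = 8 * 2': DEAD (t not in live set ['b'])
Stmt 7 'a = z - 0': DEAD (a not in live set ['b'])
Stmt 8 'return b': KEEP (return); live-in = ['b']
Removed statement numbers: [1, 2, 3, 4, 6, 7]
Surviving IR:
  b = 7 - 0
  return b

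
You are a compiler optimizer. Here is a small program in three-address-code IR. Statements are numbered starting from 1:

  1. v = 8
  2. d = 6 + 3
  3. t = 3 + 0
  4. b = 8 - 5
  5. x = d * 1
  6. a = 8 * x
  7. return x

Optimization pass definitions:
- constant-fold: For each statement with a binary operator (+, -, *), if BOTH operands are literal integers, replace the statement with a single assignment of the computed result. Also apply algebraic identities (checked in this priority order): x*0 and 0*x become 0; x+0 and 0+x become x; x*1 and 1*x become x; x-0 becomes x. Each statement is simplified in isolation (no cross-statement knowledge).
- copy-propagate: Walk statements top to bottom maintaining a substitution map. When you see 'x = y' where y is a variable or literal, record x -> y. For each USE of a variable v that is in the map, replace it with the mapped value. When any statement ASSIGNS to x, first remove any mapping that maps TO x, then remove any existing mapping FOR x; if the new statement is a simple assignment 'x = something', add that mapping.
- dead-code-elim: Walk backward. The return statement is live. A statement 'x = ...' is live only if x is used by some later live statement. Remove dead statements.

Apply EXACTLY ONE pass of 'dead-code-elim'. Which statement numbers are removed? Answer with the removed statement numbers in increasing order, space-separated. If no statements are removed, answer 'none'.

Answer: 1 3 4 6

Derivation:
Backward liveness scan:
Stmt 1 'v = 8': DEAD (v not in live set [])
Stmt 2 'd = 6 + 3': KEEP (d is live); live-in = []
Stmt 3 't = 3 + 0': DEAD (t not in live set ['d'])
Stmt 4 'b = 8 - 5': DEAD (b not in live set ['d'])
Stmt 5 'x = d * 1': KEEP (x is live); live-in = ['d']
Stmt 6 'a = 8 * x': DEAD (a not in live set ['x'])
Stmt 7 'return x': KEEP (return); live-in = ['x']
Removed statement numbers: [1, 3, 4, 6]
Surviving IR:
  d = 6 + 3
  x = d * 1
  return x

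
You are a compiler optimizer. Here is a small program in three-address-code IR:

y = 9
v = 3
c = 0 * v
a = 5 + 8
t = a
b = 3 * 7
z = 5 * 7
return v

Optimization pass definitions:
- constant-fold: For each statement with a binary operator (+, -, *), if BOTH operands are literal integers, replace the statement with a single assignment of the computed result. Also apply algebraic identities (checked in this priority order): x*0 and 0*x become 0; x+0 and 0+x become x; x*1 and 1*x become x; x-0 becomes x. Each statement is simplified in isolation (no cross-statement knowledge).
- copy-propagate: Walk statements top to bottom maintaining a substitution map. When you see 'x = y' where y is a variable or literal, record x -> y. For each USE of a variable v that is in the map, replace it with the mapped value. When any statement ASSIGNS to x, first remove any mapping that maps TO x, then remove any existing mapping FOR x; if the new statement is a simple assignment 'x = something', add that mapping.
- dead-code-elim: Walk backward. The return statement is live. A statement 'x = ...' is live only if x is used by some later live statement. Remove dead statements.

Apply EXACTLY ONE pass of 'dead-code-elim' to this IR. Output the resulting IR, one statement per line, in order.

Applying dead-code-elim statement-by-statement:
  [8] return v  -> KEEP (return); live=['v']
  [7] z = 5 * 7  -> DEAD (z not live)
  [6] b = 3 * 7  -> DEAD (b not live)
  [5] t = a  -> DEAD (t not live)
  [4] a = 5 + 8  -> DEAD (a not live)
  [3] c = 0 * v  -> DEAD (c not live)
  [2] v = 3  -> KEEP; live=[]
  [1] y = 9  -> DEAD (y not live)
Result (2 stmts):
  v = 3
  return v

Answer: v = 3
return v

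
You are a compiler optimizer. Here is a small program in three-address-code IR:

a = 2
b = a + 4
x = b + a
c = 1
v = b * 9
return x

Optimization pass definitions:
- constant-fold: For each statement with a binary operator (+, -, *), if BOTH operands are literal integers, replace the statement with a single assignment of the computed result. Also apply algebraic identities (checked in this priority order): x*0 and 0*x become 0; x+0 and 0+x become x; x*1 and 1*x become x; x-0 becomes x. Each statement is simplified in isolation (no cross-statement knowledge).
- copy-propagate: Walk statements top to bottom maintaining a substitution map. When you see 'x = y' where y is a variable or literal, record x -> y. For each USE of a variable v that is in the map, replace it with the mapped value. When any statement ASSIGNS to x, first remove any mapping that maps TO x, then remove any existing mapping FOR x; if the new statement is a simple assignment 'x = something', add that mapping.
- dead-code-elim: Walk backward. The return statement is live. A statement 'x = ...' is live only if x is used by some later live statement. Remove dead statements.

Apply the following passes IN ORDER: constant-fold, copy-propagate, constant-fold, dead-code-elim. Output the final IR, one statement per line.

Answer: b = 6
x = b + 2
return x

Derivation:
Initial IR:
  a = 2
  b = a + 4
  x = b + a
  c = 1
  v = b * 9
  return x
After constant-fold (6 stmts):
  a = 2
  b = a + 4
  x = b + a
  c = 1
  v = b * 9
  return x
After copy-propagate (6 stmts):
  a = 2
  b = 2 + 4
  x = b + 2
  c = 1
  v = b * 9
  return x
After constant-fold (6 stmts):
  a = 2
  b = 6
  x = b + 2
  c = 1
  v = b * 9
  return x
After dead-code-elim (3 stmts):
  b = 6
  x = b + 2
  return x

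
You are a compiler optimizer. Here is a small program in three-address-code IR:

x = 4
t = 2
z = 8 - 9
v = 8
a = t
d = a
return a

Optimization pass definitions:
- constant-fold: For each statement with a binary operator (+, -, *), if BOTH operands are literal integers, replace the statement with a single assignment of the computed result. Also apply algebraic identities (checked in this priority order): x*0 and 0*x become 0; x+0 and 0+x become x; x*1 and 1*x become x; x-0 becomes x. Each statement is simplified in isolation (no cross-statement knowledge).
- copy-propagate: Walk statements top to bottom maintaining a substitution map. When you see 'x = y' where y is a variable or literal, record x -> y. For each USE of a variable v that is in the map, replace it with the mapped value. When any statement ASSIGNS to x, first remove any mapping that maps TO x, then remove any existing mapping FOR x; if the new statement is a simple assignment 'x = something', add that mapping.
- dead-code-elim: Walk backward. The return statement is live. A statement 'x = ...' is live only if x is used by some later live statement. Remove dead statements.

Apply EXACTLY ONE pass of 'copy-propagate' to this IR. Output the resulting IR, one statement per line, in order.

Applying copy-propagate statement-by-statement:
  [1] x = 4  (unchanged)
  [2] t = 2  (unchanged)
  [3] z = 8 - 9  (unchanged)
  [4] v = 8  (unchanged)
  [5] a = t  -> a = 2
  [6] d = a  -> d = 2
  [7] return a  -> return 2
Result (7 stmts):
  x = 4
  t = 2
  z = 8 - 9
  v = 8
  a = 2
  d = 2
  return 2

Answer: x = 4
t = 2
z = 8 - 9
v = 8
a = 2
d = 2
return 2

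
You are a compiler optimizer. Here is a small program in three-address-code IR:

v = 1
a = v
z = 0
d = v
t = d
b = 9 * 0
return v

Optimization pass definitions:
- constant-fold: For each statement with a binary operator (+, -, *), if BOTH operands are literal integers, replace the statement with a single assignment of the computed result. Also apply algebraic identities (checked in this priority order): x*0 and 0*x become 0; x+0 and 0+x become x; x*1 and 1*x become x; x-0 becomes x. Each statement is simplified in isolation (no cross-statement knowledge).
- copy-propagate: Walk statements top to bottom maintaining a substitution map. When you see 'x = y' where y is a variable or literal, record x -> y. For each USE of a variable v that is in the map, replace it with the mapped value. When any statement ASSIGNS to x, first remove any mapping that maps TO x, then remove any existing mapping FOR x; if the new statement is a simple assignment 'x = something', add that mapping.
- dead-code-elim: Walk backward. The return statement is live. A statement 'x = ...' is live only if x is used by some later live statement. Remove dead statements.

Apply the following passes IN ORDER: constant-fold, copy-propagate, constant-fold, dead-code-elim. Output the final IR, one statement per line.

Answer: return 1

Derivation:
Initial IR:
  v = 1
  a = v
  z = 0
  d = v
  t = d
  b = 9 * 0
  return v
After constant-fold (7 stmts):
  v = 1
  a = v
  z = 0
  d = v
  t = d
  b = 0
  return v
After copy-propagate (7 stmts):
  v = 1
  a = 1
  z = 0
  d = 1
  t = 1
  b = 0
  return 1
After constant-fold (7 stmts):
  v = 1
  a = 1
  z = 0
  d = 1
  t = 1
  b = 0
  return 1
After dead-code-elim (1 stmts):
  return 1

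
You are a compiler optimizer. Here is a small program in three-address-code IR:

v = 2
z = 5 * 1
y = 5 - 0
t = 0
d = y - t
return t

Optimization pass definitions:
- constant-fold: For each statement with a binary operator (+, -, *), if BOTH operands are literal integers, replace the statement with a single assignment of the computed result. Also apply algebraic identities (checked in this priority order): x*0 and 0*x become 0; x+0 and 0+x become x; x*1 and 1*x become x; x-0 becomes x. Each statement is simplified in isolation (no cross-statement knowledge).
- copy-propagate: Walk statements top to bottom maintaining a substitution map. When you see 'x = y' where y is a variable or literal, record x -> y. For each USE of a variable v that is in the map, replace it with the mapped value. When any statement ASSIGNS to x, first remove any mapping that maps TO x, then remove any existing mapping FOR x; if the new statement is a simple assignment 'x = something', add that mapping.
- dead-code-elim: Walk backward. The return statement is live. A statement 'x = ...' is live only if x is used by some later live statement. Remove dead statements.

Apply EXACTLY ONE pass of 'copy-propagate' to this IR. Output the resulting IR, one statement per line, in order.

Answer: v = 2
z = 5 * 1
y = 5 - 0
t = 0
d = y - 0
return 0

Derivation:
Applying copy-propagate statement-by-statement:
  [1] v = 2  (unchanged)
  [2] z = 5 * 1  (unchanged)
  [3] y = 5 - 0  (unchanged)
  [4] t = 0  (unchanged)
  [5] d = y - t  -> d = y - 0
  [6] return t  -> return 0
Result (6 stmts):
  v = 2
  z = 5 * 1
  y = 5 - 0
  t = 0
  d = y - 0
  return 0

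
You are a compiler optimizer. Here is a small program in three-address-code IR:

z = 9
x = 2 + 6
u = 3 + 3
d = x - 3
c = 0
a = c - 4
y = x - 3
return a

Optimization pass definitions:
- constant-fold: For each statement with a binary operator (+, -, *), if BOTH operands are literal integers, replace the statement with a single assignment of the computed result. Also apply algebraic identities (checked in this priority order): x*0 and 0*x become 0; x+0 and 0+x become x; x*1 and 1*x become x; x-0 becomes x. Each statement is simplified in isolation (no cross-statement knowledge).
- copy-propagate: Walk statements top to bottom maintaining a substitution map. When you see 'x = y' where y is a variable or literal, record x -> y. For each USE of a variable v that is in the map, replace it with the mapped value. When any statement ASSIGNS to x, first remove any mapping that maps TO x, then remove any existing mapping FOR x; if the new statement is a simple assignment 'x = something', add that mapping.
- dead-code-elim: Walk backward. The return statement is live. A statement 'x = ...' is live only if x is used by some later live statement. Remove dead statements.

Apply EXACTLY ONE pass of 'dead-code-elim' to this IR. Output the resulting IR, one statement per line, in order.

Applying dead-code-elim statement-by-statement:
  [8] return a  -> KEEP (return); live=['a']
  [7] y = x - 3  -> DEAD (y not live)
  [6] a = c - 4  -> KEEP; live=['c']
  [5] c = 0  -> KEEP; live=[]
  [4] d = x - 3  -> DEAD (d not live)
  [3] u = 3 + 3  -> DEAD (u not live)
  [2] x = 2 + 6  -> DEAD (x not live)
  [1] z = 9  -> DEAD (z not live)
Result (3 stmts):
  c = 0
  a = c - 4
  return a

Answer: c = 0
a = c - 4
return a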